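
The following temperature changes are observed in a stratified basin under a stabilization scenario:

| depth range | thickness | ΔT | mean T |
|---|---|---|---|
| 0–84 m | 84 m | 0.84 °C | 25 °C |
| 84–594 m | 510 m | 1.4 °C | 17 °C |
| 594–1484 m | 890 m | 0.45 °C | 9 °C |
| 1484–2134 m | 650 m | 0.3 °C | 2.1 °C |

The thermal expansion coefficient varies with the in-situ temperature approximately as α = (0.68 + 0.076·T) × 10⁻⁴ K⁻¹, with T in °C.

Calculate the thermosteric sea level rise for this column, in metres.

0.230 m

Layer 1: α = (0.68 + 0.076×25)×10⁻⁴ = 2.58×10⁻⁴ K⁻¹
Layer 2: α = (0.68 + 0.076×17)×10⁻⁴ = 1.972×10⁻⁴ K⁻¹
Layer 3: α = (0.68 + 0.076×9)×10⁻⁴ = 1.364×10⁻⁴ K⁻¹
Layer 4: α = (0.68 + 0.076×2.1)×10⁻⁴ = 0.8396×10⁻⁴ K⁻¹
0–84 m: 0.84 × 2.58×10⁻⁴ × 84 = 0.01820448 m
84–594 m: 510 × 1.972×10⁻⁴ × 1.4 = 0.1408008 m
0.45 × 890 × 1.364×10⁻⁴ = 0.0546282 m
Layer 4: 0.3 × 650 × 0.8396×10⁻⁴ = 0.0163722 m
Δh = 0.01820448 + 0.1408008 + 0.0546282 + 0.0163722 = 0.23000568 m ≈ 0.230 m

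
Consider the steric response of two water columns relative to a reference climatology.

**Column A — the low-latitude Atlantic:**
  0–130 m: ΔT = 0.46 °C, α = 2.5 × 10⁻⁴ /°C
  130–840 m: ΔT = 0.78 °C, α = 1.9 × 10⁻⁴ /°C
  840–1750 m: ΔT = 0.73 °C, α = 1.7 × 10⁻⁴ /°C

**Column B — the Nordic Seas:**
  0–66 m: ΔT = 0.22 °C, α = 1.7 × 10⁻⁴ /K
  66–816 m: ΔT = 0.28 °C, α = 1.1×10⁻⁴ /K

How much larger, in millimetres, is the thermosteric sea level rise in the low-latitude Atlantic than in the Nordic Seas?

A 0–130 m: 130 × 2.5×10⁻⁴ × 0.46 = 0.01495 m
A Layer 2: 1.9×10⁻⁴ × 710 × 0.78 = 0.105222 m
A 1.7×10⁻⁴ × 0.73 × 910 = 0.112931 m
A total: 0.233103 m
B 0–66 m: 0.22 × 66 × 1.7×10⁻⁴ = 0.0024684 m
B 750 × 0.28 × 1.1×10⁻⁴ = 0.02310 m
B total: 0.0255684 m
Difference: 0.233103 − 0.0255684 = 0.2075346 m

Δh_A − Δh_B ≈ 210 mm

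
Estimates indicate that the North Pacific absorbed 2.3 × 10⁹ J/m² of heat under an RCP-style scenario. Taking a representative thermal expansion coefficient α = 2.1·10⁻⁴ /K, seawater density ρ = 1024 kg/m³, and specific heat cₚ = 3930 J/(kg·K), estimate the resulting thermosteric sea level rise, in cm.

Δh = αQ/(ρcₚ) = 2.1×10⁻⁴ × 2.3×10⁹ / (1024 × 3930) ≈ 0.12002 m

12.0 cm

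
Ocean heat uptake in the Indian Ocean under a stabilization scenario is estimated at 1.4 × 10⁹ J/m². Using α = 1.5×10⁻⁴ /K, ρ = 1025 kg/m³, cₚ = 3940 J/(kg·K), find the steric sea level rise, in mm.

about 52.0 mm

Δh = αQ/(ρcₚ) = 1.5×10⁻⁴ × 1.4×10⁹ / (1025 × 3940) ≈ 0.05200 m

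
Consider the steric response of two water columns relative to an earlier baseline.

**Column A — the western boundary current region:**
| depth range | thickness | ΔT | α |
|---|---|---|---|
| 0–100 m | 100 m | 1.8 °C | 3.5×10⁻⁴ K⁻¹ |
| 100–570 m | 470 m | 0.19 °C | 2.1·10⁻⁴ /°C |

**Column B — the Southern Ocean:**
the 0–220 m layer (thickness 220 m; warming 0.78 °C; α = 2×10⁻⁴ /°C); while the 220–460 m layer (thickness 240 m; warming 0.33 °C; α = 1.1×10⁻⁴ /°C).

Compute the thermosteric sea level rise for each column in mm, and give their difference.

Δh_A ≈ 82 mm, Δh_B ≈ 43 mm; difference ≈ 39 mm

A Layer 1: 3.5×10⁻⁴ × 100 × 1.8 = 0.06300 m
A Layer 2: 470 × 0.19 × 2.1×10⁻⁴ = 0.018753 m
A total: 0.081753 m
B 220 × 2×10⁻⁴ × 0.78 = 0.03432 m
B 240 × 0.33 × 1.1×10⁻⁴ = 0.008712 m
B total: 0.043032 m
Difference: 0.081753 − 0.043032 = 0.038721 m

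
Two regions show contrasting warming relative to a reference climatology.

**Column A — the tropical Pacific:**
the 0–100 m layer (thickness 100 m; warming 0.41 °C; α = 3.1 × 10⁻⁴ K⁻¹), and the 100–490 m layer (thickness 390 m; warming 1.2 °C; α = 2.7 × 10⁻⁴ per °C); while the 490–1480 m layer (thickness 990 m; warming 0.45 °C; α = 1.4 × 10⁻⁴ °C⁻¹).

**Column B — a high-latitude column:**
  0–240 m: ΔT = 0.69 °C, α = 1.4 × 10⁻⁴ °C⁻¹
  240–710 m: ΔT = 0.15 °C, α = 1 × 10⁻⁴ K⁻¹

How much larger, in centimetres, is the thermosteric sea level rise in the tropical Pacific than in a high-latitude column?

17 cm larger

A 100 × 0.41 × 3.1×10⁻⁴ = 0.01271 m
A 100–490 m: 2.7×10⁻⁴ × 390 × 1.2 = 0.12636 m
A 990 × 1.4×10⁻⁴ × 0.45 = 0.06237 m
A total: 0.20144 m
B Layer 1: 0.69 × 240 × 1.4×10⁻⁴ = 0.023184 m
B 0.15 × 1×10⁻⁴ × 470 = 0.00705 m
B total: 0.030234 m
Difference: 0.20144 − 0.030234 = 0.171206 m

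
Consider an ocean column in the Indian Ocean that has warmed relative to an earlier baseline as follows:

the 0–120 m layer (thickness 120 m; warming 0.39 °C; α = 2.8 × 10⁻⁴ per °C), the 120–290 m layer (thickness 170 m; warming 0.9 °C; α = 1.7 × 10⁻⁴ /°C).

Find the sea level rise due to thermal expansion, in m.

Layer 1: 0.39 × 120 × 2.8×10⁻⁴ = 0.013104 m
120–290 m: 170 × 1.7×10⁻⁴ × 0.9 = 0.02601 m
Δh = 0.013104 + 0.02601 = 0.039114 m

0.0391 m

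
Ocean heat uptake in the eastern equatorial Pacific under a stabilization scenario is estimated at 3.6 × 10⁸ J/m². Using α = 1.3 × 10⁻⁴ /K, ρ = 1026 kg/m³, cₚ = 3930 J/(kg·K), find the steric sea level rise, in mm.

Δh = 11.6 mm

Δh = αQ/(ρcₚ) = 1.3×10⁻⁴ × 3.6×10⁸ / (1026 × 3930) ≈ 0.011607 m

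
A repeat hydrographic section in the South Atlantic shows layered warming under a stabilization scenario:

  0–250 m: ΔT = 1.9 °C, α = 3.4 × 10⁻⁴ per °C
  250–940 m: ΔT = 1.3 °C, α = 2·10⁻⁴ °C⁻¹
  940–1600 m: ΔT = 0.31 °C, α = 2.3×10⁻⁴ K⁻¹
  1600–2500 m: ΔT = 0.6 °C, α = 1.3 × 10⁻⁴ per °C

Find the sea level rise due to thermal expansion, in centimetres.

Layer 1: 3.4×10⁻⁴ × 250 × 1.9 = 0.16150 m
Layer 2: 690 × 2×10⁻⁴ × 1.3 = 0.17940 m
Layer 3: 660 × 2.3×10⁻⁴ × 0.31 = 0.047058 m
1600–2500 m: 1.3×10⁻⁴ × 0.6 × 900 = 0.07020 m
Δh = 0.16150 + 0.17940 + 0.047058 + 0.07020 = 0.458158 m

45.8 cm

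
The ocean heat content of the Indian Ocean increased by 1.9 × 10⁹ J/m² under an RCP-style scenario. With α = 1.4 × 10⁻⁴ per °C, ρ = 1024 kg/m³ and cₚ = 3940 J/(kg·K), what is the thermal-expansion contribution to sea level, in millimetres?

Δh = αQ/(ρcₚ) = 1.4×10⁻⁴ × 1.9×10⁹ / (1024 × 3940) ≈ 0.06593 m

Δh ≈ 65.9 mm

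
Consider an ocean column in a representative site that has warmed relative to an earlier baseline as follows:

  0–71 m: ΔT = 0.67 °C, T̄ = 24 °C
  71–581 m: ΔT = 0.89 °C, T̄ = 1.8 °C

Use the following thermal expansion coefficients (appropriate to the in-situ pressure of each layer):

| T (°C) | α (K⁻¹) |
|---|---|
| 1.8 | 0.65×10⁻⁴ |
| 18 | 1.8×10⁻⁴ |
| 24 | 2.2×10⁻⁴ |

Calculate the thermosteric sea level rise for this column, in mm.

Layer 1 at 24 °C → α = 2.2×10⁻⁴ K⁻¹
Layer 2 at 1.8 °C → α = 0.65×10⁻⁴ K⁻¹
Layer 1: 0.67 × 2.2×10⁻⁴ × 71 = 0.0104654 m
71–581 m: 510 × 0.89 × 0.65×10⁻⁴ = 0.0295035 m
Δh = 0.0104654 + 0.0295035 = 0.0399689 m ≈ 40.0 mm

about 40.0 mm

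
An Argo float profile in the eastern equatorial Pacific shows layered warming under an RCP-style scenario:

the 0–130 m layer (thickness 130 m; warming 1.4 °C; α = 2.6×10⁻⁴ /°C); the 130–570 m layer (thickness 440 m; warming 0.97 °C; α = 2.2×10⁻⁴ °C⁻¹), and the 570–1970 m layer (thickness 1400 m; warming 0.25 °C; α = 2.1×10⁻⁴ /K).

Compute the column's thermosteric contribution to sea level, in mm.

about 210 mm

Layer 1: 130 × 2.6×10⁻⁴ × 1.4 = 0.04732 m
130–570 m: 440 × 0.97 × 2.2×10⁻⁴ = 0.093896 m
570–1970 m: 2.1×10⁻⁴ × 0.25 × 1400 = 0.07350 m
Δh = 0.04732 + 0.093896 + 0.07350 = 0.214716 m ≈ 210 mm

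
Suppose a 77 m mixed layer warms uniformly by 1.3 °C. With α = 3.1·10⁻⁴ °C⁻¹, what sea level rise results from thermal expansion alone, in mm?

Δh ≈ 31.0 mm

Δh = αΔT·H = 3.1×10⁻⁴ × 1.3 × 77 = 0.031031 m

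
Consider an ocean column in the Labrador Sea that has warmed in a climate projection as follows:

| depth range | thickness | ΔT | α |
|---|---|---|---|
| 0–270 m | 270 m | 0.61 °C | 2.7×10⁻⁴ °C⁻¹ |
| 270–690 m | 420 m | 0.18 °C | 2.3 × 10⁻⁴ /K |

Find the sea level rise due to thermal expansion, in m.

Layer 1: 270 × 0.61 × 2.7×10⁻⁴ = 0.044469 m
Layer 2: 0.18 × 420 × 2.3×10⁻⁴ = 0.017388 m
Δh = 0.044469 + 0.017388 = 0.061857 m ≈ 0.062 m

about 0.062 m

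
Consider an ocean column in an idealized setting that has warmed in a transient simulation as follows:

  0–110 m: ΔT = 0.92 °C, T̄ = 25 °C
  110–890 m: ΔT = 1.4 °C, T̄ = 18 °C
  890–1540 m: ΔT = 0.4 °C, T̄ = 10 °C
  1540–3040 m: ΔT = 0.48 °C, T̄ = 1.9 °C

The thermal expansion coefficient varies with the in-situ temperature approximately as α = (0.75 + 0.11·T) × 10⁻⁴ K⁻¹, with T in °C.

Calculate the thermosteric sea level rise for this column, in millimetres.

Layer 1: α = (0.75 + 0.11×25)×10⁻⁴ = 3.5×10⁻⁴ K⁻¹
Layer 2: α = (0.75 + 0.11×18)×10⁻⁴ = 2.73×10⁻⁴ K⁻¹
Layer 3: α = (0.75 + 0.11×10)×10⁻⁴ = 1.85×10⁻⁴ K⁻¹
Layer 4: α = (0.75 + 0.11×1.9)×10⁻⁴ = 0.959×10⁻⁴ K⁻¹
0–110 m: 0.92 × 110 × 3.5×10⁻⁴ = 0.03542 m
1.4 × 780 × 2.73×10⁻⁴ = 0.298116 m
Layer 3: 0.4 × 1.85×10⁻⁴ × 650 = 0.04810 m
Layer 4: 1500 × 0.48 × 0.959×10⁻⁴ = 0.069048 m
Δh = 0.03542 + 0.298116 + 0.04810 + 0.069048 = 0.450684 m ≈ 451 mm

Δh ≈ 451 mm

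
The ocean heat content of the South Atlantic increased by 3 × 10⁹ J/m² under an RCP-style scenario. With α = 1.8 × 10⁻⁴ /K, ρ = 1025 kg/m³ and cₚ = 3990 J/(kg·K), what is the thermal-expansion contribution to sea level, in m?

Δh = αQ/(ρcₚ) = 1.8×10⁻⁴ × 3×10⁹ / (1025 × 3990) ≈ 0.13204 m

Δh = 0.132 m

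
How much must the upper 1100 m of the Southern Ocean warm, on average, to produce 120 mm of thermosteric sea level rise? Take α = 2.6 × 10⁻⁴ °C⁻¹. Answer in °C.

about 0.42 °C

ΔT = Δh/(αH) = 0.12 / (2.6×10⁻⁴ × 1100) ≈ 0.4196 °C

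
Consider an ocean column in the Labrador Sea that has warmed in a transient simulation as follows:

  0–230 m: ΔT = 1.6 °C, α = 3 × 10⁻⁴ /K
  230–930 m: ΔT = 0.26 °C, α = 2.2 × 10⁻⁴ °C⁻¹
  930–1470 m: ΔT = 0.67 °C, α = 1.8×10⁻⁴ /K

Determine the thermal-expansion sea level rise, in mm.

0–230 m: 1.6 × 3×10⁻⁴ × 230 = 0.11040 m
230–930 m: 700 × 0.26 × 2.2×10⁻⁴ = 0.04004 m
Layer 3: 0.67 × 1.8×10⁻⁴ × 540 = 0.065124 m
Δh = 0.11040 + 0.04004 + 0.065124 = 0.215564 m

216 mm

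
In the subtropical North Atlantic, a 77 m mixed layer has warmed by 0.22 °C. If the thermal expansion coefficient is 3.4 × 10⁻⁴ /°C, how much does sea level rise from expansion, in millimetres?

Δh ≈ 5.76 mm

Δh = αΔT·H = 3.4×10⁻⁴ × 0.22 × 77 = 0.0057596 m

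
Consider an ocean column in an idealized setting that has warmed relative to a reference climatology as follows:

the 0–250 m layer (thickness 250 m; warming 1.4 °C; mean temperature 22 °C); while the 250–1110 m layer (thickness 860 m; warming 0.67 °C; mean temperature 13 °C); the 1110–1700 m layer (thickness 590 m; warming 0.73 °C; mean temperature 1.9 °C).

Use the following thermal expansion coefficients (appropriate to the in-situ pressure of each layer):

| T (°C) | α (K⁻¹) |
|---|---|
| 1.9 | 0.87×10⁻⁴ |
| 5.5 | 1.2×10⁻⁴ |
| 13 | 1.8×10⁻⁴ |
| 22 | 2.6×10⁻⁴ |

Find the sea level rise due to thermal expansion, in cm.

Layer 1 at 22 °C → α = 2.6×10⁻⁴ K⁻¹
Layer 2 at 13 °C → α = 1.8×10⁻⁴ K⁻¹
Layer 3 at 1.9 °C → α = 0.87×10⁻⁴ K⁻¹
Layer 1: 2.6×10⁻⁴ × 1.4 × 250 = 0.09100 m
Layer 2: 860 × 1.8×10⁻⁴ × 0.67 = 0.103716 m
Layer 3: 590 × 0.73 × 0.87×10⁻⁴ = 0.0374709 m
Δh = 0.09100 + 0.103716 + 0.0374709 = 0.2321869 m

Δh = 23 cm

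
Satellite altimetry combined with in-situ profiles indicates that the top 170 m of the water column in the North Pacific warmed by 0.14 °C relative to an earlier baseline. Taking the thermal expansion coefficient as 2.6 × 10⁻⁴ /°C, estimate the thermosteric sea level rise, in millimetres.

Δh = αΔT·H = 2.6×10⁻⁴ × 0.14 × 170 = 0.006188 m

6.2 mm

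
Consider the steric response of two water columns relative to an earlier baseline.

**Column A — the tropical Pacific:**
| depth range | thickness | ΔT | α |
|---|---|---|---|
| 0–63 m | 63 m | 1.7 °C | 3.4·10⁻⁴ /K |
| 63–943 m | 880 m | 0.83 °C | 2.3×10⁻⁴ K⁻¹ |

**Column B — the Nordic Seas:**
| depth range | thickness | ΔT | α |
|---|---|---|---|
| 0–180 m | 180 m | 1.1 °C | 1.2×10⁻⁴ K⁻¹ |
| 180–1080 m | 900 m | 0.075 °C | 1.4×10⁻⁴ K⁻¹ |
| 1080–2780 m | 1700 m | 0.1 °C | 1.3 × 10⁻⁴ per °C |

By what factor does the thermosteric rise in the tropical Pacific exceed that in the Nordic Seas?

≈ 3.7×

A Layer 1: 3.4×10⁻⁴ × 1.7 × 63 = 0.036414 m
A 63–943 m: 2.3×10⁻⁴ × 880 × 0.83 = 0.167992 m
A total: 0.204406 m
B 0–180 m: 1.2×10⁻⁴ × 180 × 1.1 = 0.02376 m
B Layer 2: 0.075 × 900 × 1.4×10⁻⁴ = 0.00945 m
B Layer 3: 1.3×10⁻⁴ × 0.1 × 1700 = 0.02210 m
B total: 0.05531 m
Ratio: 0.204406 / 0.05531 ≈ 3.696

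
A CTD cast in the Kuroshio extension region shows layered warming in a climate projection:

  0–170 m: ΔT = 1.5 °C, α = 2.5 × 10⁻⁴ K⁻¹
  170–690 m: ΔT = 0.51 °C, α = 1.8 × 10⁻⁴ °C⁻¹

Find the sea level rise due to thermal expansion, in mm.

Δh = 111 mm

Layer 1: 2.5×10⁻⁴ × 170 × 1.5 = 0.06375 m
Layer 2: 520 × 1.8×10⁻⁴ × 0.51 = 0.047736 m
Δh = 0.06375 + 0.047736 = 0.111486 m ≈ 111 mm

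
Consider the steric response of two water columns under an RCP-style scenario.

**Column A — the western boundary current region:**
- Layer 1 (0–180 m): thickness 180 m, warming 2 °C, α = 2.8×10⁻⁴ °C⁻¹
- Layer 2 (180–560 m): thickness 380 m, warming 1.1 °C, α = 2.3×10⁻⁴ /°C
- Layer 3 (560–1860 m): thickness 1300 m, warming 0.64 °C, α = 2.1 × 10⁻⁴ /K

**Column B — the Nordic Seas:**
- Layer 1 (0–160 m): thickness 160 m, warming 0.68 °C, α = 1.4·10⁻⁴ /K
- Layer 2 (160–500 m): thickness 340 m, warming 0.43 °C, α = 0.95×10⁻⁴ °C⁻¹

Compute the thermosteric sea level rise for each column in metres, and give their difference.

Δh_A ≈ 0.37 m, Δh_B ≈ 0.029 m; difference ≈ 0.34 m

A Layer 1: 2.8×10⁻⁴ × 180 × 2 = 0.10080 m
A 180–560 m: 2.3×10⁻⁴ × 380 × 1.1 = 0.09614 m
A Layer 3: 1300 × 0.64 × 2.1×10⁻⁴ = 0.17472 m
A total: 0.37166 m
B 0–160 m: 160 × 0.68 × 1.4×10⁻⁴ = 0.015232 m
B 340 × 0.43 × 0.95×10⁻⁴ = 0.013889 m
B total: 0.029121 m
Difference: 0.37166 − 0.029121 = 0.342539 m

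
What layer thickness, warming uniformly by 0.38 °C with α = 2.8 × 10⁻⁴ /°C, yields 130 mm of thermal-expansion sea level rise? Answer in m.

H = Δh/(αΔT) = 0.13 / (2.8×10⁻⁴ × 0.38) ≈ 1222 m

H ≈ 1220 m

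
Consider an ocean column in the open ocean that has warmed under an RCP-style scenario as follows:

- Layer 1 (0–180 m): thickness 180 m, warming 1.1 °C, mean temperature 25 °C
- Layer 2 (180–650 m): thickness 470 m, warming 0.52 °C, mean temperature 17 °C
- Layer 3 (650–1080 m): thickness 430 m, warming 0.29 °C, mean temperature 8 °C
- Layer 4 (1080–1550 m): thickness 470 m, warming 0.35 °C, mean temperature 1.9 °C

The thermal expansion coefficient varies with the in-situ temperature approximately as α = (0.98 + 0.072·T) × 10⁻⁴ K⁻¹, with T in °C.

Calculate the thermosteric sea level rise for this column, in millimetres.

Layer 1: α = (0.98 + 0.072×25)×10⁻⁴ = 2.78×10⁻⁴ K⁻¹
Layer 2: α = (0.98 + 0.072×17)×10⁻⁴ = 2.204×10⁻⁴ K⁻¹
Layer 3: α = (0.98 + 0.072×8)×10⁻⁴ = 1.556×10⁻⁴ K⁻¹
Layer 4: α = (0.98 + 0.072×1.9)×10⁻⁴ = 1.1168×10⁻⁴ K⁻¹
0–180 m: 1.1 × 2.78×10⁻⁴ × 180 = 0.055044 m
470 × 0.52 × 2.204×10⁻⁴ = 0.05386576 m
430 × 1.556×10⁻⁴ × 0.29 = 0.01940332 m
Layer 4: 1.1168×10⁻⁴ × 0.35 × 470 = 0.01837136 m
Δh = 0.055044 + 0.05386576 + 0.01940332 + 0.01837136 = 0.14668444 m

Δh ≈ 147 mm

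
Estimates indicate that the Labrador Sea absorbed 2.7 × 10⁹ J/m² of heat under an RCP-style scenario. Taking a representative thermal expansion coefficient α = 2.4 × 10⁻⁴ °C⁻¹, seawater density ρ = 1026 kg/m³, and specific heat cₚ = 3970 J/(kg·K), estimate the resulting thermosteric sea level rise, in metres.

Δh = αQ/(ρcₚ) = 2.4×10⁻⁴ × 2.7×10⁹ / (1026 × 3970) ≈ 0.15909 m

Δh ≈ 0.16 m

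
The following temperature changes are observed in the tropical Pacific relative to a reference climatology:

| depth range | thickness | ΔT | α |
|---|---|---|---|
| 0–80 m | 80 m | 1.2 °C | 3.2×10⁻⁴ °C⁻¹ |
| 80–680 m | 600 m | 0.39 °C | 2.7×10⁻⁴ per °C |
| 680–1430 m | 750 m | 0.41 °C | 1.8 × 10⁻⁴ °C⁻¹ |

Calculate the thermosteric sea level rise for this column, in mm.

149 mm of thermosteric rise

Layer 1: 3.2×10⁻⁴ × 1.2 × 80 = 0.03072 m
Layer 2: 2.7×10⁻⁴ × 600 × 0.39 = 0.06318 m
680–1430 m: 750 × 1.8×10⁻⁴ × 0.41 = 0.05535 m
Δh = 0.03072 + 0.06318 + 0.05535 = 0.14925 m ≈ 149 mm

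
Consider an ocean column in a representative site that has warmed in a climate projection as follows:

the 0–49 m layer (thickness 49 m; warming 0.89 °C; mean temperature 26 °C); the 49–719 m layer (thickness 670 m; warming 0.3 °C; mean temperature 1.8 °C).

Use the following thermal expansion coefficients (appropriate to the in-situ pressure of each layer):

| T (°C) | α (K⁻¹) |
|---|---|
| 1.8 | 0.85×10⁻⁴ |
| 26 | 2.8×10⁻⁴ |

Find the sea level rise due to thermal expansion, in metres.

about 0.0293 m

Layer 1 at 26 °C → α = 2.8×10⁻⁴ K⁻¹
Layer 2 at 1.8 °C → α = 0.85×10⁻⁴ K⁻¹
0–49 m: 2.8×10⁻⁴ × 49 × 0.89 = 0.0122108 m
670 × 0.85×10⁻⁴ × 0.3 = 0.017085 m
Δh = 0.0122108 + 0.017085 = 0.0292958 m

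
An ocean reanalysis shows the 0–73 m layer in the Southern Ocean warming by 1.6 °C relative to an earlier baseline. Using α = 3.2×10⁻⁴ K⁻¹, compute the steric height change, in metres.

0.0374 m of thermosteric rise

Δh = αΔT·H = 3.2×10⁻⁴ × 1.6 × 73 = 0.037376 m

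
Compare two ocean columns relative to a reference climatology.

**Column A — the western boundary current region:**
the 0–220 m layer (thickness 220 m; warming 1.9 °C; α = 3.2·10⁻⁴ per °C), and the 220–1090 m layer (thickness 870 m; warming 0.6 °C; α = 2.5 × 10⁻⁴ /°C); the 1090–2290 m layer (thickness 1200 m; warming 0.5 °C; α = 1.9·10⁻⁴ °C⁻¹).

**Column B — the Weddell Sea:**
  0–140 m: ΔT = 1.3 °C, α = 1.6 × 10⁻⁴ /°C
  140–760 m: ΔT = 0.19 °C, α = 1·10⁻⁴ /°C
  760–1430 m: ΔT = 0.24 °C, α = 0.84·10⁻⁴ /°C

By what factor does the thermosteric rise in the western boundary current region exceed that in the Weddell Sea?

a factor of 6.95

A 0–220 m: 220 × 3.2×10⁻⁴ × 1.9 = 0.13376 m
A 2.5×10⁻⁴ × 870 × 0.6 = 0.13050 m
A 1.9×10⁻⁴ × 1200 × 0.5 = 0.11400 m
A total: 0.37826 m
B 0–140 m: 140 × 1.3 × 1.6×10⁻⁴ = 0.02912 m
B 140–760 m: 0.19 × 620 × 1×10⁻⁴ = 0.01178 m
B 0.84×10⁻⁴ × 0.24 × 670 = 0.0135072 m
B total: 0.0544072 m
Ratio: 0.37826 / 0.0544072 ≈ 6.952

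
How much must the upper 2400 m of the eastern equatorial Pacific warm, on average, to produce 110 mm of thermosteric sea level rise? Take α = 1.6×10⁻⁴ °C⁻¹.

ΔT = Δh/(αH) = 0.11 / (1.6×10⁻⁴ × 2400) ≈ 0.2865 K

ΔT ≈ 0.29 K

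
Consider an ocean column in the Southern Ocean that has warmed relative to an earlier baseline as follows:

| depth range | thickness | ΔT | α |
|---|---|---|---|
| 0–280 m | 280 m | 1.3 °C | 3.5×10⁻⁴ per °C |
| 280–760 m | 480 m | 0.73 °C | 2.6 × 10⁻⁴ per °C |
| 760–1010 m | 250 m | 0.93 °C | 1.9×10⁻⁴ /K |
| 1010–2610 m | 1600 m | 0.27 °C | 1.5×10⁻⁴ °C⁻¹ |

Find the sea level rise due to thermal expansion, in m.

3.5×10⁻⁴ × 1.3 × 280 = 0.12740 m
2.6×10⁻⁴ × 480 × 0.73 = 0.091104 m
1.9×10⁻⁴ × 0.93 × 250 = 0.044175 m
0.27 × 1600 × 1.5×10⁻⁴ = 0.06480 m
Δh = 0.12740 + 0.091104 + 0.044175 + 0.06480 = 0.327479 m ≈ 0.327 m

0.327 m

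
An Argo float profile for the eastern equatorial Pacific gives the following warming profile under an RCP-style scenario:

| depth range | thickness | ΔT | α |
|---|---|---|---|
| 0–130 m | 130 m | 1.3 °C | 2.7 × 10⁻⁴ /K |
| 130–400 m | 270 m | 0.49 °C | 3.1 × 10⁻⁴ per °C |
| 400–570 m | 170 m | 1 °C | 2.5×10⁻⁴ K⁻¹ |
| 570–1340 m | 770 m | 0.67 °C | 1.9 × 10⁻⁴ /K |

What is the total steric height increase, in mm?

0–130 m: 2.7×10⁻⁴ × 1.3 × 130 = 0.04563 m
Layer 2: 0.49 × 270 × 3.1×10⁻⁴ = 0.041013 m
400–570 m: 170 × 1 × 2.5×10⁻⁴ = 0.04250 m
Layer 4: 1.9×10⁻⁴ × 770 × 0.67 = 0.098021 m
Δh = 0.04563 + 0.041013 + 0.04250 + 0.098021 = 0.227164 m ≈ 227 mm

Δh = 227 mm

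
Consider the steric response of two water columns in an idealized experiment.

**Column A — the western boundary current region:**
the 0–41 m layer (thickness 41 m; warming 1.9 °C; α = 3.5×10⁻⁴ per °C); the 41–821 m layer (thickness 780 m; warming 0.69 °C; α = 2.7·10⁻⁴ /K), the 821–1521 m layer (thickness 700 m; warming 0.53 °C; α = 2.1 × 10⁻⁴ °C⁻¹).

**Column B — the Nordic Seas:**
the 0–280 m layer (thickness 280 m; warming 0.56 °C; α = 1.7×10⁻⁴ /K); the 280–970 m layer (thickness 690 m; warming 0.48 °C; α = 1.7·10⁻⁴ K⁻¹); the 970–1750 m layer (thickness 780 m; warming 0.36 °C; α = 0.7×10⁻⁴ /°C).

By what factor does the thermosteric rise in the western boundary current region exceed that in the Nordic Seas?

A Layer 1: 41 × 1.9 × 3.5×10⁻⁴ = 0.027265 m
A 41–821 m: 780 × 0.69 × 2.7×10⁻⁴ = 0.145314 m
A 821–1521 m: 700 × 2.1×10⁻⁴ × 0.53 = 0.07791 m
A total: 0.250489 m
B Layer 1: 1.7×10⁻⁴ × 280 × 0.56 = 0.026656 m
B Layer 2: 1.7×10⁻⁴ × 0.48 × 690 = 0.056304 m
B Layer 3: 0.36 × 0.7×10⁻⁴ × 780 = 0.019656 m
B total: 0.102616 m
Ratio: 0.250489 / 0.102616 ≈ 2.441

≈ 2.4×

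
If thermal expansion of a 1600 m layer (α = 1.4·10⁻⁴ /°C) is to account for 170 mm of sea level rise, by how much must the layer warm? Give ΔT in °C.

ΔT = Δh/(αH) = 0.17 / (1.4×10⁻⁴ × 1600) ≈ 0.7589 °C

0.76 °C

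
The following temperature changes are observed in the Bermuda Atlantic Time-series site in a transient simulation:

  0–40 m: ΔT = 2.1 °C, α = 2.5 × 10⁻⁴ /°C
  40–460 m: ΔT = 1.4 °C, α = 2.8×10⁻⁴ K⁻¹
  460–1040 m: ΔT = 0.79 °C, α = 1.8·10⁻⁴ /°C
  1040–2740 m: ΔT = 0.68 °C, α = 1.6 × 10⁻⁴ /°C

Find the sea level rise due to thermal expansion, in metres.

40 × 2.1 × 2.5×10⁻⁴ = 0.02100 m
420 × 2.8×10⁻⁴ × 1.4 = 0.16464 m
580 × 1.8×10⁻⁴ × 0.79 = 0.082476 m
1040–2740 m: 0.68 × 1700 × 1.6×10⁻⁴ = 0.18496 m
Δh = 0.02100 + 0.16464 + 0.082476 + 0.18496 = 0.453076 m ≈ 0.453 m

Δh ≈ 0.453 m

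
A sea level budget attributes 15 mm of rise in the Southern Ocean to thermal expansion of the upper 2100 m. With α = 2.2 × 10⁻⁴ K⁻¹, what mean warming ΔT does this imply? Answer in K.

0.0325 K

ΔT = Δh/(αH) = 0.015 / (2.2×10⁻⁴ × 2100) ≈ 0.03247 K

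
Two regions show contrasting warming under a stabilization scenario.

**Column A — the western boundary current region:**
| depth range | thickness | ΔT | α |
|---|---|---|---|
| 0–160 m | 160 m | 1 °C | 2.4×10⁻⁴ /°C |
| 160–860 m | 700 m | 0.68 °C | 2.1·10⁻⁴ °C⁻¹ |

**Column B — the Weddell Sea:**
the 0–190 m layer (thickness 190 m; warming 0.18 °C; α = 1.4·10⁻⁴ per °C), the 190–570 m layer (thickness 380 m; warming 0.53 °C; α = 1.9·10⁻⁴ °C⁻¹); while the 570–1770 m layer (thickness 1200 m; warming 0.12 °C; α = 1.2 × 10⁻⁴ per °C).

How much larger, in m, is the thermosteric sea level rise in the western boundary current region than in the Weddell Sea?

A 1 × 2.4×10⁻⁴ × 160 = 0.03840 m
A 700 × 0.68 × 2.1×10⁻⁴ = 0.09996 m
A total: 0.13836 m
B 0–190 m: 190 × 1.4×10⁻⁴ × 0.18 = 0.004788 m
B 380 × 1.9×10⁻⁴ × 0.53 = 0.038266 m
B 570–1770 m: 0.12 × 1200 × 1.2×10⁻⁴ = 0.01728 m
B total: 0.060334 m
Difference: 0.13836 − 0.060334 = 0.078026 m

0.078 m larger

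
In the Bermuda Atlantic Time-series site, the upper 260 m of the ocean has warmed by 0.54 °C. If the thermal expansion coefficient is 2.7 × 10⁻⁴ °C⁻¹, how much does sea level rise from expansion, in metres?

Δh = αΔT·H = 2.7×10⁻⁴ × 0.54 × 260 = 0.037908 m

Δh = 0.0379 m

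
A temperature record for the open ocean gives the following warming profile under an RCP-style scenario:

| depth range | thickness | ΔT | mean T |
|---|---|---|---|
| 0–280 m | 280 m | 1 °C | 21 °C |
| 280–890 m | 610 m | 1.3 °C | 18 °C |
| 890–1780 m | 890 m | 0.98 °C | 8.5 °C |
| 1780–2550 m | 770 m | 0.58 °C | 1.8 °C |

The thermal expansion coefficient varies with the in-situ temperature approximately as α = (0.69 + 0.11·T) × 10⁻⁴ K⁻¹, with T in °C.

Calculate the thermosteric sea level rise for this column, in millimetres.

Layer 1: α = (0.69 + 0.11×21)×10⁻⁴ = 3×10⁻⁴ K⁻¹
Layer 2: α = (0.69 + 0.11×18)×10⁻⁴ = 2.67×10⁻⁴ K⁻¹
Layer 3: α = (0.69 + 0.11×8.5)×10⁻⁴ = 1.625×10⁻⁴ K⁻¹
Layer 4: α = (0.69 + 0.11×1.8)×10⁻⁴ = 0.888×10⁻⁴ K⁻¹
0–280 m: 1 × 3×10⁻⁴ × 280 = 0.08400 m
280–890 m: 610 × 2.67×10⁻⁴ × 1.3 = 0.211731 m
0.98 × 890 × 1.625×10⁻⁴ = 0.1417325 m
Layer 4: 0.888×10⁻⁴ × 0.58 × 770 = 0.03965808 m
Δh = 0.08400 + 0.211731 + 0.1417325 + 0.03965808 = 0.47712158 m

Δh ≈ 477 mm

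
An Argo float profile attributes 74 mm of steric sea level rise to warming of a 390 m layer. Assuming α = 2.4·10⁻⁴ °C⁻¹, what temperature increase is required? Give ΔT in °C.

ΔT = Δh/(αH) = 0.074 / (2.4×10⁻⁴ × 390) ≈ 0.7906 °C

ΔT ≈ 0.79 °C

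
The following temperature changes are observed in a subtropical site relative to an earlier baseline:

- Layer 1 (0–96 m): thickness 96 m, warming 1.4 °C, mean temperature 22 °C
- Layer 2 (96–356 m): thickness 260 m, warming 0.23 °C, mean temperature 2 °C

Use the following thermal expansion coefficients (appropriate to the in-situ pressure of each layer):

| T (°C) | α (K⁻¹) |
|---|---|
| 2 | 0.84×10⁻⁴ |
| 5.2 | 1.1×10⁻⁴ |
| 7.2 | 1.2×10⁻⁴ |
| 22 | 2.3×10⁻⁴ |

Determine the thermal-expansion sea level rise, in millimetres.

36 mm

Layer 1 at 22 °C → α = 2.3×10⁻⁴ K⁻¹
Layer 2 at 2 °C → α = 0.84×10⁻⁴ K⁻¹
2.3×10⁻⁴ × 1.4 × 96 = 0.030912 m
0.23 × 0.84×10⁻⁴ × 260 = 0.0050232 m
Δh = 0.030912 + 0.0050232 = 0.0359352 m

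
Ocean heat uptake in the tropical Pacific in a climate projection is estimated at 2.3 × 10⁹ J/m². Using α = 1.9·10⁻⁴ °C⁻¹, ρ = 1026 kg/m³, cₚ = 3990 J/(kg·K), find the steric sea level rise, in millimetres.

Δh = αQ/(ρcₚ) = 1.9×10⁻⁴ × 2.3×10⁹ / (1026 × 3990) ≈ 0.10675 m

107 mm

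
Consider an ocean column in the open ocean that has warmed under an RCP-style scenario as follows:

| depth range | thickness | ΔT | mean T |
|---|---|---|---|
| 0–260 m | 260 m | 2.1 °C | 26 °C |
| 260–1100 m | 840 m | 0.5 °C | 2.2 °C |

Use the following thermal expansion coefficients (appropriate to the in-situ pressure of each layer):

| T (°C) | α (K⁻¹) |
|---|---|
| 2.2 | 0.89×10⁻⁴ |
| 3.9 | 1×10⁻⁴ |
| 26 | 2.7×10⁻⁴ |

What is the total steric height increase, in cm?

18.5 cm

Layer 1 at 26 °C → α = 2.7×10⁻⁴ K⁻¹
Layer 2 at 2.2 °C → α = 0.89×10⁻⁴ K⁻¹
2.1 × 2.7×10⁻⁴ × 260 = 0.14742 m
840 × 0.89×10⁻⁴ × 0.5 = 0.03738 m
Δh = 0.14742 + 0.03738 = 0.18480 m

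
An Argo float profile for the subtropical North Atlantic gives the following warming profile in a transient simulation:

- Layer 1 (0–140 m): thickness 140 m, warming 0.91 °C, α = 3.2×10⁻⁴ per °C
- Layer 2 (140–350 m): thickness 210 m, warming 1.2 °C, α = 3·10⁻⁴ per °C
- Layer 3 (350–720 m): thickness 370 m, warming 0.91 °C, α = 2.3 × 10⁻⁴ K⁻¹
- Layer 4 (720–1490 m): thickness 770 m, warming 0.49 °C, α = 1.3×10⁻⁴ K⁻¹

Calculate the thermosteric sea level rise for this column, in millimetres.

Δh = 243 mm

0–140 m: 0.91 × 3.2×10⁻⁴ × 140 = 0.040768 m
Layer 2: 3×10⁻⁴ × 210 × 1.2 = 0.07560 m
350–720 m: 2.3×10⁻⁴ × 0.91 × 370 = 0.077441 m
Layer 4: 1.3×10⁻⁴ × 0.49 × 770 = 0.049049 m
Δh = 0.040768 + 0.07560 + 0.077441 + 0.049049 = 0.242858 m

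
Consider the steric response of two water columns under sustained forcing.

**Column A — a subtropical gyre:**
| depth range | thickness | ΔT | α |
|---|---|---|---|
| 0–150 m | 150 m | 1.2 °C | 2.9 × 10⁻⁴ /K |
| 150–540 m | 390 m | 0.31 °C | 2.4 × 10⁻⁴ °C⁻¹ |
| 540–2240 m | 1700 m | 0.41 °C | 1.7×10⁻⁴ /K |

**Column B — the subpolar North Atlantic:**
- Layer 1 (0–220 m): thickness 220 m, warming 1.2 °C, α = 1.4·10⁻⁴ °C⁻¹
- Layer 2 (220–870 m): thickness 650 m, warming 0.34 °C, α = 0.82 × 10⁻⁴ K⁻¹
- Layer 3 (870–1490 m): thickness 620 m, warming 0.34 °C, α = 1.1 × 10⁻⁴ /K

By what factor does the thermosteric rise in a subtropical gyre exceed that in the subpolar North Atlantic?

a factor of 2.6

A 0–150 m: 150 × 1.2 × 2.9×10⁻⁴ = 0.05220 m
A 150–540 m: 390 × 2.4×10⁻⁴ × 0.31 = 0.029016 m
A 540–2240 m: 1.7×10⁻⁴ × 1700 × 0.41 = 0.11849 m
A total: 0.199706 m
B Layer 1: 1.4×10⁻⁴ × 1.2 × 220 = 0.03696 m
B 220–870 m: 0.82×10⁻⁴ × 650 × 0.34 = 0.018122 m
B Layer 3: 1.1×10⁻⁴ × 0.34 × 620 = 0.023188 m
B total: 0.07827 m
Ratio: 0.199706 / 0.07827 ≈ 2.552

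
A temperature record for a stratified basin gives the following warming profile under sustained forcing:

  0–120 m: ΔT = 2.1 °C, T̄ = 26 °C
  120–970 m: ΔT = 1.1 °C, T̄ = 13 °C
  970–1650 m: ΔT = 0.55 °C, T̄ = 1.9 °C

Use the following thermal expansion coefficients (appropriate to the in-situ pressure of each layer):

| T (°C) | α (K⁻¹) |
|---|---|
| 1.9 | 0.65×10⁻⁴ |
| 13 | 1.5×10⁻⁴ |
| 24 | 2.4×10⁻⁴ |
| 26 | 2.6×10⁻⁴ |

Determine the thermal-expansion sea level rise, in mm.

230 mm of thermosteric rise

Layer 1 at 26 °C → α = 2.6×10⁻⁴ K⁻¹
Layer 2 at 13 °C → α = 1.5×10⁻⁴ K⁻¹
Layer 3 at 1.9 °C → α = 0.65×10⁻⁴ K⁻¹
Layer 1: 2.1 × 120 × 2.6×10⁻⁴ = 0.06552 m
120–970 m: 1.1 × 850 × 1.5×10⁻⁴ = 0.14025 m
970–1650 m: 680 × 0.65×10⁻⁴ × 0.55 = 0.02431 m
Δh = 0.06552 + 0.14025 + 0.02431 = 0.23008 m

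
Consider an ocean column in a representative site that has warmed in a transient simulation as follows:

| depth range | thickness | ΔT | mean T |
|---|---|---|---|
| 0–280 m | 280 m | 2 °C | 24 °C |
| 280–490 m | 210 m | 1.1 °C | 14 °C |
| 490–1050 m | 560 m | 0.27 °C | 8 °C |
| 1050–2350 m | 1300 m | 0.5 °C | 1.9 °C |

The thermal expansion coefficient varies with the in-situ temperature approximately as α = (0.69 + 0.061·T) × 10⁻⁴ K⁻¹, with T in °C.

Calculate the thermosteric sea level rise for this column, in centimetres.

Layer 1: α = (0.69 + 0.061×24)×10⁻⁴ = 2.154×10⁻⁴ K⁻¹
Layer 2: α = (0.69 + 0.061×14)×10⁻⁴ = 1.544×10⁻⁴ K⁻¹
Layer 3: α = (0.69 + 0.061×8)×10⁻⁴ = 1.178×10⁻⁴ K⁻¹
Layer 4: α = (0.69 + 0.061×1.9)×10⁻⁴ = 0.8059×10⁻⁴ K⁻¹
0–280 m: 2.154×10⁻⁴ × 280 × 2 = 0.120624 m
1.544×10⁻⁴ × 1.1 × 210 = 0.0356664 m
Layer 3: 560 × 0.27 × 1.178×10⁻⁴ = 0.01781136 m
1300 × 0.5 × 0.8059×10⁻⁴ = 0.0523835 m
Δh = 0.120624 + 0.0356664 + 0.01781136 + 0.0523835 = 0.22648526 m

about 23 cm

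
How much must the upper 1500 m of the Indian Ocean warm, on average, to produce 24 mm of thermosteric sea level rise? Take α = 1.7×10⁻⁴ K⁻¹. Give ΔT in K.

0.0941 K

ΔT = Δh/(αH) = 0.024 / (1.7×10⁻⁴ × 1500) ≈ 0.09412 K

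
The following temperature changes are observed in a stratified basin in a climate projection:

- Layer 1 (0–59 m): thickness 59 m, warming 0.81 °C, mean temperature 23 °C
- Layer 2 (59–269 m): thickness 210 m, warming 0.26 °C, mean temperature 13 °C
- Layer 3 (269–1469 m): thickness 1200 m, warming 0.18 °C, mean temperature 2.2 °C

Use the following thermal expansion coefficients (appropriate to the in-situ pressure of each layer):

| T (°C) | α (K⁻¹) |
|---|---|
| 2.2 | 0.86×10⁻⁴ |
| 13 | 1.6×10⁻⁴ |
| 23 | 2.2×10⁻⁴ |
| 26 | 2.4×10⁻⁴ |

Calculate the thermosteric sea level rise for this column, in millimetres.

about 37.8 mm

Layer 1 at 23 °C → α = 2.2×10⁻⁴ K⁻¹
Layer 2 at 13 °C → α = 1.6×10⁻⁴ K⁻¹
Layer 3 at 2.2 °C → α = 0.86×10⁻⁴ K⁻¹
0–59 m: 2.2×10⁻⁴ × 59 × 0.81 = 0.0105138 m
59–269 m: 0.26 × 1.6×10⁻⁴ × 210 = 0.008736 m
0.18 × 0.86×10⁻⁴ × 1200 = 0.018576 m
Δh = 0.0105138 + 0.008736 + 0.018576 = 0.0378258 m ≈ 37.8 mm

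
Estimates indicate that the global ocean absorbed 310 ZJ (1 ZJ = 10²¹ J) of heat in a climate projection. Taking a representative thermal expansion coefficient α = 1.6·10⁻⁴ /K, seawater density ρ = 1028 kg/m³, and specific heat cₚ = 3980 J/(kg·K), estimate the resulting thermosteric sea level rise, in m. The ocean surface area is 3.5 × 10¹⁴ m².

0.035 m

Per unit area: Q = 310×10²¹ / (3.5×10¹⁴) ≈ 8.857×10⁸ J/m²
Δh = αQ/(ρcₚ) = 1.6×10⁻⁴ × 8.857×10⁸ / (1028 × 3980) ≈ 0.034636 m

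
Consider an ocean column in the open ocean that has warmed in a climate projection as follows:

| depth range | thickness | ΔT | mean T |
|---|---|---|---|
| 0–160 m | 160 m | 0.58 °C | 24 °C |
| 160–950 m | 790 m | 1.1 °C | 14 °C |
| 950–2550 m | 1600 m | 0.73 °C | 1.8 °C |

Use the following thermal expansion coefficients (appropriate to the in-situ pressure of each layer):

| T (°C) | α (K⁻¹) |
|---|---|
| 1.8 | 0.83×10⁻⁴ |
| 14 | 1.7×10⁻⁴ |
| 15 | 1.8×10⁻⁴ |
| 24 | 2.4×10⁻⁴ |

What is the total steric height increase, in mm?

Layer 1 at 24 °C → α = 2.4×10⁻⁴ K⁻¹
Layer 2 at 14 °C → α = 1.7×10⁻⁴ K⁻¹
Layer 3 at 1.8 °C → α = 0.83×10⁻⁴ K⁻¹
0–160 m: 160 × 2.4×10⁻⁴ × 0.58 = 0.022272 m
160–950 m: 1.7×10⁻⁴ × 790 × 1.1 = 0.14773 m
Layer 3: 0.73 × 0.83×10⁻⁴ × 1600 = 0.096944 m
Δh = 0.022272 + 0.14773 + 0.096944 = 0.266946 m

267 mm of thermosteric rise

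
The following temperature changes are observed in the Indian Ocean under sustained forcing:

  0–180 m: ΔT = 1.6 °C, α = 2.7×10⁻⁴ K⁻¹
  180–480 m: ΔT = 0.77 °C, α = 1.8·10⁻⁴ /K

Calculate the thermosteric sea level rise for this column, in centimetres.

Layer 1: 2.7×10⁻⁴ × 180 × 1.6 = 0.07776 m
0.77 × 1.8×10⁻⁴ × 300 = 0.04158 m
Δh = 0.07776 + 0.04158 = 0.11934 m ≈ 11.9 cm

about 11.9 cm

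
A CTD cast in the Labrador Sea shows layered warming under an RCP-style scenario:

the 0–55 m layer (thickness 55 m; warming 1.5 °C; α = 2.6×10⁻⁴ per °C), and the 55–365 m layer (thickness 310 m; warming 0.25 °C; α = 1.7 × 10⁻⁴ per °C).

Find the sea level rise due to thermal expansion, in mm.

55 × 2.6×10⁻⁴ × 1.5 = 0.02145 m
Layer 2: 310 × 0.25 × 1.7×10⁻⁴ = 0.013175 m
Δh = 0.02145 + 0.013175 = 0.034625 m

35 mm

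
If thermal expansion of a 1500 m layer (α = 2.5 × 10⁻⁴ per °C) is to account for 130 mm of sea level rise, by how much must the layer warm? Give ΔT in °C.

ΔT = Δh/(αH) = 0.13 / (2.5×10⁻⁴ × 1500) ≈ 0.3467 °C

0.347 °C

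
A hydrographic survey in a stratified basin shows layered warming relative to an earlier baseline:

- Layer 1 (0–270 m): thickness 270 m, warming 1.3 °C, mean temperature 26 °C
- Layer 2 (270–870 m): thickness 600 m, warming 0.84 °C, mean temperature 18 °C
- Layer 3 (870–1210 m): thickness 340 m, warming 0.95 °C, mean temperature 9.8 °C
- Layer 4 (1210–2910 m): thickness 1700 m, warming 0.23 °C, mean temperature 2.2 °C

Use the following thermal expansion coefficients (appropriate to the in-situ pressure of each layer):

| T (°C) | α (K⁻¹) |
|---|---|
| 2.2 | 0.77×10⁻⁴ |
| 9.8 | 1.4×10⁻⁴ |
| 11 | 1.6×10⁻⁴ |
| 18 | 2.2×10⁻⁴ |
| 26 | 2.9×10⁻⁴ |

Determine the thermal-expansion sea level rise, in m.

0.288 m

Layer 1 at 26 °C → α = 2.9×10⁻⁴ K⁻¹
Layer 2 at 18 °C → α = 2.2×10⁻⁴ K⁻¹
Layer 3 at 9.8 °C → α = 1.4×10⁻⁴ K⁻¹
Layer 4 at 2.2 °C → α = 0.77×10⁻⁴ K⁻¹
1.3 × 270 × 2.9×10⁻⁴ = 0.10179 m
2.2×10⁻⁴ × 0.84 × 600 = 0.11088 m
340 × 0.95 × 1.4×10⁻⁴ = 0.04522 m
0.77×10⁻⁴ × 0.23 × 1700 = 0.030107 m
Δh = 0.10179 + 0.11088 + 0.04522 + 0.030107 = 0.287997 m ≈ 0.288 m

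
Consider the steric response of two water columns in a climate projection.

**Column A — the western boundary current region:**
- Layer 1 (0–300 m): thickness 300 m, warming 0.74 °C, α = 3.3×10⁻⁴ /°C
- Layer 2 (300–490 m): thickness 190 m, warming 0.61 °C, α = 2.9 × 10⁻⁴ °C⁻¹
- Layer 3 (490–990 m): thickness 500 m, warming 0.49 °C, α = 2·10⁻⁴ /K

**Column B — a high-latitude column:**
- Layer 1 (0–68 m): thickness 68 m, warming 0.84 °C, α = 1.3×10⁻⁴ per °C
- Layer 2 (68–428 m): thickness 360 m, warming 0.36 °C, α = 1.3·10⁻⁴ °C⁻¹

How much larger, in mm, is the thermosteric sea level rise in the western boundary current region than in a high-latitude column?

Δh_A − Δh_B ≈ 132 mm

A 0–300 m: 300 × 0.74 × 3.3×10⁻⁴ = 0.07326 m
A 2.9×10⁻⁴ × 0.61 × 190 = 0.033611 m
A 0.49 × 500 × 2×10⁻⁴ = 0.04900 m
A total: 0.155871 m
B 0–68 m: 0.84 × 68 × 1.3×10⁻⁴ = 0.0074256 m
B Layer 2: 0.36 × 360 × 1.3×10⁻⁴ = 0.016848 m
B total: 0.0242736 m
Difference: 0.155871 − 0.0242736 = 0.1315974 m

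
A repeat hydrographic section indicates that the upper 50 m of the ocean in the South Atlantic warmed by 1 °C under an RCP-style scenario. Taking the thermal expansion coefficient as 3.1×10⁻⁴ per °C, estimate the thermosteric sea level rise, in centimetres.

Δh = αΔT·H = 3.1×10⁻⁴ × 1 × 50 = 0.01550 m

Δh = 1.55 cm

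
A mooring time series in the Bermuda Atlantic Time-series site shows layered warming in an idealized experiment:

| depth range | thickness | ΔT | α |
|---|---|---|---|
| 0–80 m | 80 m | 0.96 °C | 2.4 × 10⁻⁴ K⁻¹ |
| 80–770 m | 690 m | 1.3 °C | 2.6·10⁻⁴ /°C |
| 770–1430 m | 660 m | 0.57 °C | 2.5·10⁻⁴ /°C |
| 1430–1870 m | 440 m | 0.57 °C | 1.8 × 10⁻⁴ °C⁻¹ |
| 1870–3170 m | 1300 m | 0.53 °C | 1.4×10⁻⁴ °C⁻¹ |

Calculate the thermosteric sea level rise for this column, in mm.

80 × 2.4×10⁻⁴ × 0.96 = 0.018432 m
Layer 2: 1.3 × 2.6×10⁻⁴ × 690 = 0.23322 m
Layer 3: 0.57 × 660 × 2.5×10⁻⁴ = 0.09405 m
1430–1870 m: 440 × 1.8×10⁻⁴ × 0.57 = 0.045144 m
1870–3170 m: 1.4×10⁻⁴ × 1300 × 0.53 = 0.09646 m
Δh = 0.018432 + 0.23322 + 0.09405 + 0.045144 + 0.09646 = 0.487306 m

490 mm of thermosteric rise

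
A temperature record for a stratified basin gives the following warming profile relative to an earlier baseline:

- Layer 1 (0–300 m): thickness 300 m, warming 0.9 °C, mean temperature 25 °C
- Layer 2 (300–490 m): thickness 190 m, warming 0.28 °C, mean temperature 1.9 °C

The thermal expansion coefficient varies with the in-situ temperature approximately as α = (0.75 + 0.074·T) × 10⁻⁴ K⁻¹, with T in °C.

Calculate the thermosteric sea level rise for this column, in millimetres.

Layer 1: α = (0.75 + 0.074×25)×10⁻⁴ = 2.6×10⁻⁴ K⁻¹
Layer 2: α = (0.75 + 0.074×1.9)×10⁻⁴ = 0.8906×10⁻⁴ K⁻¹
Layer 1: 0.9 × 2.6×10⁻⁴ × 300 = 0.07020 m
300–490 m: 0.8906×10⁻⁴ × 0.28 × 190 = 0.004737992 m
Δh = 0.07020 + 0.004737992 = 0.074937992 m ≈ 74.9 mm

Δh ≈ 74.9 mm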